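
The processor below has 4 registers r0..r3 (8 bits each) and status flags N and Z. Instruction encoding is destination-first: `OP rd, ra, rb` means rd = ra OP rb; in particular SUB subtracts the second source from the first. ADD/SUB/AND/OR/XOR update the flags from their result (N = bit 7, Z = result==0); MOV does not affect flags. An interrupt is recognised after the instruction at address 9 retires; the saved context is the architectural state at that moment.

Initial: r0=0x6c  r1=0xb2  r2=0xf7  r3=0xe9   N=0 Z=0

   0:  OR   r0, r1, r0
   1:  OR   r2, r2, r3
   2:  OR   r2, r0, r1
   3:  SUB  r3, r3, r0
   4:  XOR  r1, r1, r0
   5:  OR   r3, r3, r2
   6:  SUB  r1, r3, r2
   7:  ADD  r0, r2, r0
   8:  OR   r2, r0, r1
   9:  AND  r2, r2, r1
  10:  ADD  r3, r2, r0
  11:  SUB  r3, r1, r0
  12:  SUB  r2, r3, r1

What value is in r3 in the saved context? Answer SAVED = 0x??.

after  0: r0=0xfe r1=0xb2 r2=0xf7 r3=0xe9  N=1 Z=0
after  1: r0=0xfe r1=0xb2 r2=0xff r3=0xe9  N=1 Z=0
after  2: r0=0xfe r1=0xb2 r2=0xfe r3=0xe9  N=1 Z=0
after  3: r0=0xfe r1=0xb2 r2=0xfe r3=0xeb  N=1 Z=0
after  4: r0=0xfe r1=0x4c r2=0xfe r3=0xeb  N=0 Z=0
after  5: r0=0xfe r1=0x4c r2=0xfe r3=0xff  N=1 Z=0
after  6: r0=0xfe r1=0x01 r2=0xfe r3=0xff  N=0 Z=0
after  7: r0=0xfc r1=0x01 r2=0xfe r3=0xff  N=1 Z=0
after  8: r0=0xfc r1=0x01 r2=0xfd r3=0xff  N=1 Z=0
after  9: r0=0xfc r1=0x01 r2=0x01 r3=0xff  N=0 Z=0
-- IRQ taken; context saved, return-PC = 10 --

SAVED = 0xff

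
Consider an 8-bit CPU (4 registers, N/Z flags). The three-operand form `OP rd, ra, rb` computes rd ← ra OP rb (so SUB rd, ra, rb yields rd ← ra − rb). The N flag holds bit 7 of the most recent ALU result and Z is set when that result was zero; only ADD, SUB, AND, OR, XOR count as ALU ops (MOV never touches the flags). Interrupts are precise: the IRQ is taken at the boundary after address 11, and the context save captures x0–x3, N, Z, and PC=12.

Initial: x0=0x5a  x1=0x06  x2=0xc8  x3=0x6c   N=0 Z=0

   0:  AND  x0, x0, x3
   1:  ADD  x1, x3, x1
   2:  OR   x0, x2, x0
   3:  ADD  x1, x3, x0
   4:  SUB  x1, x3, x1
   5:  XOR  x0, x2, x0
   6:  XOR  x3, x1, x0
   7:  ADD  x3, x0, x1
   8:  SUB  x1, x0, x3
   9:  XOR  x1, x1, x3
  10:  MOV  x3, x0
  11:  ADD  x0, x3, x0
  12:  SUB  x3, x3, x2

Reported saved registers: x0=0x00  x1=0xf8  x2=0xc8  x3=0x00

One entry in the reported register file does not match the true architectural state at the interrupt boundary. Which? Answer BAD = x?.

after  0: x0=0x48 x1=0x06 x2=0xc8 x3=0x6c  N=0 Z=0
after  1: x0=0x48 x1=0x72 x2=0xc8 x3=0x6c  N=0 Z=0
after  2: x0=0xc8 x1=0x72 x2=0xc8 x3=0x6c  N=1 Z=0
after  3: x0=0xc8 x1=0x34 x2=0xc8 x3=0x6c  N=0 Z=0
after  4: x0=0xc8 x1=0x38 x2=0xc8 x3=0x6c  N=0 Z=0
after  5: x0=0x00 x1=0x38 x2=0xc8 x3=0x6c  N=0 Z=1
after  6: x0=0x00 x1=0x38 x2=0xc8 x3=0x38  N=0 Z=0
after  7: x0=0x00 x1=0x38 x2=0xc8 x3=0x38  N=0 Z=0
after  8: x0=0x00 x1=0xc8 x2=0xc8 x3=0x38  N=1 Z=0
after  9: x0=0x00 x1=0xf0 x2=0xc8 x3=0x38  N=1 Z=0
after 10: x0=0x00 x1=0xf0 x2=0xc8 x3=0x00  N=1 Z=0
after 11: x0=0x00 x1=0xf0 x2=0xc8 x3=0x00  N=0 Z=1
-- IRQ taken; context saved, return-PC = 12 --
mismatch: x1: reported 0xf8 vs actual 0xf0

BAD = x1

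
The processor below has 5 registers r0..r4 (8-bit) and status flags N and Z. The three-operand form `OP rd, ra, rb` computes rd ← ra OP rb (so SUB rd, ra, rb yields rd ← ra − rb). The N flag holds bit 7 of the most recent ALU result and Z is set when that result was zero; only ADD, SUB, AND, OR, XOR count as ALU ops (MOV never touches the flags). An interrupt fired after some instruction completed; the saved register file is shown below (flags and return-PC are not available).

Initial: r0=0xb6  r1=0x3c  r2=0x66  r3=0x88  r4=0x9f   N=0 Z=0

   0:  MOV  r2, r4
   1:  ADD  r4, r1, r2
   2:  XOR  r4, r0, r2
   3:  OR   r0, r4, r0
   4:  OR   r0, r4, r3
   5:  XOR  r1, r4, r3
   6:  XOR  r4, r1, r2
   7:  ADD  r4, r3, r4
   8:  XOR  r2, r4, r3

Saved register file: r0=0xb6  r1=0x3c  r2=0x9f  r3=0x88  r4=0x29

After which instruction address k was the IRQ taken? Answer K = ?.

after  0: r0=0xb6 r1=0x3c r2=0x9f r3=0x88 r4=0x9f  N=0 Z=0
after  1: r0=0xb6 r1=0x3c r2=0x9f r3=0x88 r4=0xdb  N=1 Z=0
after  2: r0=0xb6 r1=0x3c r2=0x9f r3=0x88 r4=0x29  N=0 Z=0
-- IRQ taken; context saved, return-PC = 3 --

K = 2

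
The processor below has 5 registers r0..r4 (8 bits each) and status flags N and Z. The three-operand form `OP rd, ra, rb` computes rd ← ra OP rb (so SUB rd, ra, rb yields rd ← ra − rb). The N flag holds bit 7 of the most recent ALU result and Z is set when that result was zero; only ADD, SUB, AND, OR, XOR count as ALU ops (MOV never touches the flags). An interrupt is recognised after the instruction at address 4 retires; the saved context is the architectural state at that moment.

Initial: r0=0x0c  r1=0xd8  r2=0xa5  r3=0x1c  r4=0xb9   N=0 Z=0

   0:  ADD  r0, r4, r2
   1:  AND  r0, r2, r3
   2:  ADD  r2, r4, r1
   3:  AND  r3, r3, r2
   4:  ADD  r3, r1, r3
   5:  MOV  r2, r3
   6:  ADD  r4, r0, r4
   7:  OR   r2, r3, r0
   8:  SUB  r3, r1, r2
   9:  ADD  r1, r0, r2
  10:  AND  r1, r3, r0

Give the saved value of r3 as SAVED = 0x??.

SAVED = 0xe8

after  0: r0=0x5e r1=0xd8 r2=0xa5 r3=0x1c r4=0xb9  N=0 Z=0
after  1: r0=0x04 r1=0xd8 r2=0xa5 r3=0x1c r4=0xb9  N=0 Z=0
after  2: r0=0x04 r1=0xd8 r2=0x91 r3=0x1c r4=0xb9  N=1 Z=0
after  3: r0=0x04 r1=0xd8 r2=0x91 r3=0x10 r4=0xb9  N=0 Z=0
after  4: r0=0x04 r1=0xd8 r2=0x91 r3=0xe8 r4=0xb9  N=1 Z=0
-- IRQ taken; context saved, return-PC = 5 --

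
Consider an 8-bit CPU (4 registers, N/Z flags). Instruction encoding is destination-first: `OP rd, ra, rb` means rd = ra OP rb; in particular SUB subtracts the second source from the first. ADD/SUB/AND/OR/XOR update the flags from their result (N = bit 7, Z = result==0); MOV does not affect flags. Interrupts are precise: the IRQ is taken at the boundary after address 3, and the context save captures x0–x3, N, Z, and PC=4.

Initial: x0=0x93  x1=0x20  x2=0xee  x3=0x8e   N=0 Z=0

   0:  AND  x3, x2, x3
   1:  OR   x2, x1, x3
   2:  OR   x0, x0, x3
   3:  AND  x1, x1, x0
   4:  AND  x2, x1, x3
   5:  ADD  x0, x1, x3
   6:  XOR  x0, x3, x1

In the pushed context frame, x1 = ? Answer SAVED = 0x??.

SAVED = 0x00

after  0: x0=0x93 x1=0x20 x2=0xee x3=0x8e  N=1 Z=0
after  1: x0=0x93 x1=0x20 x2=0xae x3=0x8e  N=1 Z=0
after  2: x0=0x9f x1=0x20 x2=0xae x3=0x8e  N=1 Z=0
after  3: x0=0x9f x1=0x00 x2=0xae x3=0x8e  N=0 Z=1
-- IRQ taken; context saved, return-PC = 4 --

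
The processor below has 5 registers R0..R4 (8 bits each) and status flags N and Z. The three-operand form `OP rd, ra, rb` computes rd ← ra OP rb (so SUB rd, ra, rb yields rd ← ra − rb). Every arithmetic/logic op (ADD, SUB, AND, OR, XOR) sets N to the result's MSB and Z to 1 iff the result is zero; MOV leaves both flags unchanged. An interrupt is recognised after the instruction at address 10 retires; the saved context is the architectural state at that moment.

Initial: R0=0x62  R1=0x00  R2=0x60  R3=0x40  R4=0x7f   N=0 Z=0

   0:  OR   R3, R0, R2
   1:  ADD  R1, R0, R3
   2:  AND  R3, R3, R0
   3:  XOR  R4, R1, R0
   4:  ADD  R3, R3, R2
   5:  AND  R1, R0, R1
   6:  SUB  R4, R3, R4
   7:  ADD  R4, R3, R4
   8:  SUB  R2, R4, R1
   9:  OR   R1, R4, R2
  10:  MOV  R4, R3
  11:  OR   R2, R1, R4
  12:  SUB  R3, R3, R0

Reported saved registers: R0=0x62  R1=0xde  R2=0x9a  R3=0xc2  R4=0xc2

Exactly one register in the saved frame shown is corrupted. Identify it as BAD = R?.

BAD = R2

after  0: R0=0x62 R1=0x00 R2=0x60 R3=0x62 R4=0x7f  N=0 Z=0
after  1: R0=0x62 R1=0xc4 R2=0x60 R3=0x62 R4=0x7f  N=1 Z=0
after  2: R0=0x62 R1=0xc4 R2=0x60 R3=0x62 R4=0x7f  N=0 Z=0
after  3: R0=0x62 R1=0xc4 R2=0x60 R3=0x62 R4=0xa6  N=1 Z=0
after  4: R0=0x62 R1=0xc4 R2=0x60 R3=0xc2 R4=0xa6  N=1 Z=0
after  5: R0=0x62 R1=0x40 R2=0x60 R3=0xc2 R4=0xa6  N=0 Z=0
after  6: R0=0x62 R1=0x40 R2=0x60 R3=0xc2 R4=0x1c  N=0 Z=0
after  7: R0=0x62 R1=0x40 R2=0x60 R3=0xc2 R4=0xde  N=1 Z=0
after  8: R0=0x62 R1=0x40 R2=0x9e R3=0xc2 R4=0xde  N=1 Z=0
after  9: R0=0x62 R1=0xde R2=0x9e R3=0xc2 R4=0xde  N=1 Z=0
after 10: R0=0x62 R1=0xde R2=0x9e R3=0xc2 R4=0xc2  N=1 Z=0
-- IRQ taken; context saved, return-PC = 11 --
mismatch: R2: reported 0x9a vs actual 0x9e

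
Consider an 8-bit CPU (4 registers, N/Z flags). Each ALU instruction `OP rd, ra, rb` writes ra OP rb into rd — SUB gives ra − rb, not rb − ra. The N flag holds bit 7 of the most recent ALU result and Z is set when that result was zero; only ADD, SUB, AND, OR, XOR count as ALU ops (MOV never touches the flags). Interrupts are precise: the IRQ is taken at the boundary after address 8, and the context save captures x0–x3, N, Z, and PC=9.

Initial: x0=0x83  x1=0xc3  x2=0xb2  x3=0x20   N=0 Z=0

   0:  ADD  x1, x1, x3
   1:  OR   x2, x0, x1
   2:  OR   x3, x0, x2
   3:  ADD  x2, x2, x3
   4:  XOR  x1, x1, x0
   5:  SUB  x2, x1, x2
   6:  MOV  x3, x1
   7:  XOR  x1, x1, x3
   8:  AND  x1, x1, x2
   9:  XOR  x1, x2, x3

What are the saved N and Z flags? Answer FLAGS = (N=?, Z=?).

FLAGS = (N=0, Z=1)

after  0: x0=0x83 x1=0xe3 x2=0xb2 x3=0x20  N=1 Z=0
after  1: x0=0x83 x1=0xe3 x2=0xe3 x3=0x20  N=1 Z=0
after  2: x0=0x83 x1=0xe3 x2=0xe3 x3=0xe3  N=1 Z=0
after  3: x0=0x83 x1=0xe3 x2=0xc6 x3=0xe3  N=1 Z=0
after  4: x0=0x83 x1=0x60 x2=0xc6 x3=0xe3  N=0 Z=0
after  5: x0=0x83 x1=0x60 x2=0x9a x3=0xe3  N=1 Z=0
after  6: x0=0x83 x1=0x60 x2=0x9a x3=0x60  N=1 Z=0
after  7: x0=0x83 x1=0x00 x2=0x9a x3=0x60  N=0 Z=1
after  8: x0=0x83 x1=0x00 x2=0x9a x3=0x60  N=0 Z=1
-- IRQ taken; context saved, return-PC = 9 --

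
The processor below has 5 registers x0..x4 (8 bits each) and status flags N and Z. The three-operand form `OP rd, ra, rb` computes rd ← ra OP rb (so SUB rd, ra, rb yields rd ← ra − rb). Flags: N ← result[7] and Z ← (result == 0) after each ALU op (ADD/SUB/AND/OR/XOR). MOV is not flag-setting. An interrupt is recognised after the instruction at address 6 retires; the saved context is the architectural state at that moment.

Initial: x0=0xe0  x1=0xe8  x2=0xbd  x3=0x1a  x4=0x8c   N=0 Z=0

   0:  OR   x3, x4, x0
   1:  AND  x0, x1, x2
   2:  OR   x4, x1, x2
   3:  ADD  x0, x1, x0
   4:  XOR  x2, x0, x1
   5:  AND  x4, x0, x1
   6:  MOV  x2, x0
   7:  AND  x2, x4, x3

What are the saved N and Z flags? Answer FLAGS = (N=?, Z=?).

FLAGS = (N=1, Z=0)

after  0: x0=0xe0 x1=0xe8 x2=0xbd x3=0xec x4=0x8c  N=1 Z=0
after  1: x0=0xa8 x1=0xe8 x2=0xbd x3=0xec x4=0x8c  N=1 Z=0
after  2: x0=0xa8 x1=0xe8 x2=0xbd x3=0xec x4=0xfd  N=1 Z=0
after  3: x0=0x90 x1=0xe8 x2=0xbd x3=0xec x4=0xfd  N=1 Z=0
after  4: x0=0x90 x1=0xe8 x2=0x78 x3=0xec x4=0xfd  N=0 Z=0
after  5: x0=0x90 x1=0xe8 x2=0x78 x3=0xec x4=0x80  N=1 Z=0
after  6: x0=0x90 x1=0xe8 x2=0x90 x3=0xec x4=0x80  N=1 Z=0
-- IRQ taken; context saved, return-PC = 7 --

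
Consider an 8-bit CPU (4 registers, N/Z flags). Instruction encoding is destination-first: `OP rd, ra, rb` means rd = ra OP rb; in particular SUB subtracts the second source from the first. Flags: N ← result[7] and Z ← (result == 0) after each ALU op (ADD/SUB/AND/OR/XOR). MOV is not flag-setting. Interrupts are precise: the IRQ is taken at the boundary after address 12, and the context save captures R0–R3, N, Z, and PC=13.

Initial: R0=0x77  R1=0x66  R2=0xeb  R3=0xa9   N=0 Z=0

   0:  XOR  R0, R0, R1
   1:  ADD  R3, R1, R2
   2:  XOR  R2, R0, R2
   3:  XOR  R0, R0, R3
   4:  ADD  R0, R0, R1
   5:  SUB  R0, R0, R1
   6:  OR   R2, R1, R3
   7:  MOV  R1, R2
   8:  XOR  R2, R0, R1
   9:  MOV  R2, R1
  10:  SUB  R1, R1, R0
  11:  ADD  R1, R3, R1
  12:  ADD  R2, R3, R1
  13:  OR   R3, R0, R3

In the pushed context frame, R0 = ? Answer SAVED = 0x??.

after  0: R0=0x11 R1=0x66 R2=0xeb R3=0xa9  N=0 Z=0
after  1: R0=0x11 R1=0x66 R2=0xeb R3=0x51  N=0 Z=0
after  2: R0=0x11 R1=0x66 R2=0xfa R3=0x51  N=1 Z=0
after  3: R0=0x40 R1=0x66 R2=0xfa R3=0x51  N=0 Z=0
after  4: R0=0xa6 R1=0x66 R2=0xfa R3=0x51  N=1 Z=0
after  5: R0=0x40 R1=0x66 R2=0xfa R3=0x51  N=0 Z=0
after  6: R0=0x40 R1=0x66 R2=0x77 R3=0x51  N=0 Z=0
after  7: R0=0x40 R1=0x77 R2=0x77 R3=0x51  N=0 Z=0
after  8: R0=0x40 R1=0x77 R2=0x37 R3=0x51  N=0 Z=0
after  9: R0=0x40 R1=0x77 R2=0x77 R3=0x51  N=0 Z=0
after 10: R0=0x40 R1=0x37 R2=0x77 R3=0x51  N=0 Z=0
after 11: R0=0x40 R1=0x88 R2=0x77 R3=0x51  N=1 Z=0
after 12: R0=0x40 R1=0x88 R2=0xd9 R3=0x51  N=1 Z=0
-- IRQ taken; context saved, return-PC = 13 --

SAVED = 0x40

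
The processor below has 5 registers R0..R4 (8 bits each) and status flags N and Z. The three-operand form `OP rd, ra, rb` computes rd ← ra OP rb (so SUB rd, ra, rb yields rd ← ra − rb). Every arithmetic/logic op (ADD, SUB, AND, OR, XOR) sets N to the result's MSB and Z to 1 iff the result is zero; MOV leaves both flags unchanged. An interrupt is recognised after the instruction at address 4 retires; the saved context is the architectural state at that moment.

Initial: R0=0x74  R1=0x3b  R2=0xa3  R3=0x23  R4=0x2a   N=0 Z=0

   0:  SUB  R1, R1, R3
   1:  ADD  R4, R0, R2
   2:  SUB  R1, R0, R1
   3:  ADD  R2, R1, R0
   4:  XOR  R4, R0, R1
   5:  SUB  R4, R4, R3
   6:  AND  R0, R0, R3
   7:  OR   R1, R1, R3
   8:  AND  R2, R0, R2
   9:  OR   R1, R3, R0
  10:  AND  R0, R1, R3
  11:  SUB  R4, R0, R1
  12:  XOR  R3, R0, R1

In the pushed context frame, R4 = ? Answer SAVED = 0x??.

after  0: R0=0x74 R1=0x18 R2=0xa3 R3=0x23 R4=0x2a  N=0 Z=0
after  1: R0=0x74 R1=0x18 R2=0xa3 R3=0x23 R4=0x17  N=0 Z=0
after  2: R0=0x74 R1=0x5c R2=0xa3 R3=0x23 R4=0x17  N=0 Z=0
after  3: R0=0x74 R1=0x5c R2=0xd0 R3=0x23 R4=0x17  N=1 Z=0
after  4: R0=0x74 R1=0x5c R2=0xd0 R3=0x23 R4=0x28  N=0 Z=0
-- IRQ taken; context saved, return-PC = 5 --

SAVED = 0x28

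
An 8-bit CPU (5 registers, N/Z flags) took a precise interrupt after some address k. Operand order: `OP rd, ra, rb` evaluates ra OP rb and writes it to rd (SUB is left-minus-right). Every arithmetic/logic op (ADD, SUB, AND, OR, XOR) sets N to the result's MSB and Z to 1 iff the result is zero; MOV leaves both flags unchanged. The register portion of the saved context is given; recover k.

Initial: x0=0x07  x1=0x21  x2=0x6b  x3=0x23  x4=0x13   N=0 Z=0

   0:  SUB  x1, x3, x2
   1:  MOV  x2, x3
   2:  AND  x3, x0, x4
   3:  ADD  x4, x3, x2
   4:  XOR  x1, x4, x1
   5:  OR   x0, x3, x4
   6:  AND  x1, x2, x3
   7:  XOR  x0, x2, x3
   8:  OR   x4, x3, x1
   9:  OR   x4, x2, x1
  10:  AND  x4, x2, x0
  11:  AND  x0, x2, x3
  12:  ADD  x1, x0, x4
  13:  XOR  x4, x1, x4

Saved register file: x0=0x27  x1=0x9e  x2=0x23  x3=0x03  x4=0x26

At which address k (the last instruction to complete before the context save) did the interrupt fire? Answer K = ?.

after  0: x0=0x07 x1=0xb8 x2=0x6b x3=0x23 x4=0x13  N=1 Z=0
after  1: x0=0x07 x1=0xb8 x2=0x23 x3=0x23 x4=0x13  N=1 Z=0
after  2: x0=0x07 x1=0xb8 x2=0x23 x3=0x03 x4=0x13  N=0 Z=0
after  3: x0=0x07 x1=0xb8 x2=0x23 x3=0x03 x4=0x26  N=0 Z=0
after  4: x0=0x07 x1=0x9e x2=0x23 x3=0x03 x4=0x26  N=1 Z=0
after  5: x0=0x27 x1=0x9e x2=0x23 x3=0x03 x4=0x26  N=0 Z=0
-- IRQ taken; context saved, return-PC = 6 --

K = 5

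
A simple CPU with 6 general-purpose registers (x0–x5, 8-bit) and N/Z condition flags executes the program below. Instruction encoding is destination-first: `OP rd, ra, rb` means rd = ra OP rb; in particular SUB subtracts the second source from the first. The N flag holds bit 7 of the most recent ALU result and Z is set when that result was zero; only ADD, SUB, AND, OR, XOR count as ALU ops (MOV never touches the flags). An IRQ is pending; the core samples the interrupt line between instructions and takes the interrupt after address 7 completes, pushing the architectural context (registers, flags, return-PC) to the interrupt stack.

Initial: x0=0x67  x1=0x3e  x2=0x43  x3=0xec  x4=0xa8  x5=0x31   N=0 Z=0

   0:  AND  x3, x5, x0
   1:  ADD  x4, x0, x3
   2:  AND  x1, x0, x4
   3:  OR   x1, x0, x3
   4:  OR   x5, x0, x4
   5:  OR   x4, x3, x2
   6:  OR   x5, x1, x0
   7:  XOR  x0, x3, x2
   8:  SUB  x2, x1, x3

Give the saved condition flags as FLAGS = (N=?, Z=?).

after  0: x0=0x67 x1=0x3e x2=0x43 x3=0x21 x4=0xa8 x5=0x31  N=0 Z=0
after  1: x0=0x67 x1=0x3e x2=0x43 x3=0x21 x4=0x88 x5=0x31  N=1 Z=0
after  2: x0=0x67 x1=0x00 x2=0x43 x3=0x21 x4=0x88 x5=0x31  N=0 Z=1
after  3: x0=0x67 x1=0x67 x2=0x43 x3=0x21 x4=0x88 x5=0x31  N=0 Z=0
after  4: x0=0x67 x1=0x67 x2=0x43 x3=0x21 x4=0x88 x5=0xef  N=1 Z=0
after  5: x0=0x67 x1=0x67 x2=0x43 x3=0x21 x4=0x63 x5=0xef  N=0 Z=0
after  6: x0=0x67 x1=0x67 x2=0x43 x3=0x21 x4=0x63 x5=0x67  N=0 Z=0
after  7: x0=0x62 x1=0x67 x2=0x43 x3=0x21 x4=0x63 x5=0x67  N=0 Z=0
-- IRQ taken; context saved, return-PC = 8 --

FLAGS = (N=0, Z=0)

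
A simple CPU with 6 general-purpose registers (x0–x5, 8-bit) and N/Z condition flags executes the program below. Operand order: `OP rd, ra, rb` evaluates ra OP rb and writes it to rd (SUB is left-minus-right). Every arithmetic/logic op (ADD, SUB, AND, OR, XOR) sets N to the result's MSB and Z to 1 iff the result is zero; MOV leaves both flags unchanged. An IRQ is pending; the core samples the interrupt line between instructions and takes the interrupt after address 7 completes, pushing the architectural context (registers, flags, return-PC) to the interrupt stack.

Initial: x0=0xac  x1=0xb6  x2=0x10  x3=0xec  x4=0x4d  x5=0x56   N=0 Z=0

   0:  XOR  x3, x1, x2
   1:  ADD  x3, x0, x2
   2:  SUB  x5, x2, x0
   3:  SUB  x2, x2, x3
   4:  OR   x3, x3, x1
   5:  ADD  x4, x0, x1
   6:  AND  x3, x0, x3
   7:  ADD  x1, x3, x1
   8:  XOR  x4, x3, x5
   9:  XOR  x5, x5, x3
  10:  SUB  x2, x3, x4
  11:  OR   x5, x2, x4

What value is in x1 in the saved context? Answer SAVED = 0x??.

SAVED = 0x62

after  0: x0=0xac x1=0xb6 x2=0x10 x3=0xa6 x4=0x4d x5=0x56  N=1 Z=0
after  1: x0=0xac x1=0xb6 x2=0x10 x3=0xbc x4=0x4d x5=0x56  N=1 Z=0
after  2: x0=0xac x1=0xb6 x2=0x10 x3=0xbc x4=0x4d x5=0x64  N=0 Z=0
after  3: x0=0xac x1=0xb6 x2=0x54 x3=0xbc x4=0x4d x5=0x64  N=0 Z=0
after  4: x0=0xac x1=0xb6 x2=0x54 x3=0xbe x4=0x4d x5=0x64  N=1 Z=0
after  5: x0=0xac x1=0xb6 x2=0x54 x3=0xbe x4=0x62 x5=0x64  N=0 Z=0
after  6: x0=0xac x1=0xb6 x2=0x54 x3=0xac x4=0x62 x5=0x64  N=1 Z=0
after  7: x0=0xac x1=0x62 x2=0x54 x3=0xac x4=0x62 x5=0x64  N=0 Z=0
-- IRQ taken; context saved, return-PC = 8 --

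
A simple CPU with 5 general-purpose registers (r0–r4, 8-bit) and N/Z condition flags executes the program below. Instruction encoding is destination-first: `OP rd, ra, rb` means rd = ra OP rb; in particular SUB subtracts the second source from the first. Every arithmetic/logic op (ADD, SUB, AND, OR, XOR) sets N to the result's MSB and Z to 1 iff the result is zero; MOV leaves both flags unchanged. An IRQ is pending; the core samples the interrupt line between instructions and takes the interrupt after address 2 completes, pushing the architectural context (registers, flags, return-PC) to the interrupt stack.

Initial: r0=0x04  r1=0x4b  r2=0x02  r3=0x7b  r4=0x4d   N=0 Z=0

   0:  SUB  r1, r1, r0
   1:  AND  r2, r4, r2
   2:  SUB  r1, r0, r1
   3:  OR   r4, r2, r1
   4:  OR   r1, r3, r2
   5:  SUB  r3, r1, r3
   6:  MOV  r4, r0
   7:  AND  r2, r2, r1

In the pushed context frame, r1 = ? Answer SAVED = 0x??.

after  0: r0=0x04 r1=0x47 r2=0x02 r3=0x7b r4=0x4d  N=0 Z=0
after  1: r0=0x04 r1=0x47 r2=0x00 r3=0x7b r4=0x4d  N=0 Z=1
after  2: r0=0x04 r1=0xbd r2=0x00 r3=0x7b r4=0x4d  N=1 Z=0
-- IRQ taken; context saved, return-PC = 3 --

SAVED = 0xbd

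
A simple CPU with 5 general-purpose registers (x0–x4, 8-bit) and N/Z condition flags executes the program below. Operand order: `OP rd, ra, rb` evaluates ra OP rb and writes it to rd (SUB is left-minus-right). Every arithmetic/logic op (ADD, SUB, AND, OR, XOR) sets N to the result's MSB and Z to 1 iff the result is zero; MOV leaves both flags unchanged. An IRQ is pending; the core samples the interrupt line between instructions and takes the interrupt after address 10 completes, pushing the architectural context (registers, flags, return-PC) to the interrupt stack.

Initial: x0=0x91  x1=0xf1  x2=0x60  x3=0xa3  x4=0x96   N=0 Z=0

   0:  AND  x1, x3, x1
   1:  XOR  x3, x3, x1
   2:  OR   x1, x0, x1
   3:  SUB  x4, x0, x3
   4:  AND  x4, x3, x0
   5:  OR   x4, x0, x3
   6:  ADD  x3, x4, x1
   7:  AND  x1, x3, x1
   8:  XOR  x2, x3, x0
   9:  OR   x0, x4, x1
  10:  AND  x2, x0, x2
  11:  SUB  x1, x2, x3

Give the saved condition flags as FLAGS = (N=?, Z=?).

FLAGS = (N=1, Z=0)

after  0: x0=0x91 x1=0xa1 x2=0x60 x3=0xa3 x4=0x96  N=1 Z=0
after  1: x0=0x91 x1=0xa1 x2=0x60 x3=0x02 x4=0x96  N=0 Z=0
after  2: x0=0x91 x1=0xb1 x2=0x60 x3=0x02 x4=0x96  N=1 Z=0
after  3: x0=0x91 x1=0xb1 x2=0x60 x3=0x02 x4=0x8f  N=1 Z=0
after  4: x0=0x91 x1=0xb1 x2=0x60 x3=0x02 x4=0x00  N=0 Z=1
after  5: x0=0x91 x1=0xb1 x2=0x60 x3=0x02 x4=0x93  N=1 Z=0
after  6: x0=0x91 x1=0xb1 x2=0x60 x3=0x44 x4=0x93  N=0 Z=0
after  7: x0=0x91 x1=0x00 x2=0x60 x3=0x44 x4=0x93  N=0 Z=1
after  8: x0=0x91 x1=0x00 x2=0xd5 x3=0x44 x4=0x93  N=1 Z=0
after  9: x0=0x93 x1=0x00 x2=0xd5 x3=0x44 x4=0x93  N=1 Z=0
after 10: x0=0x93 x1=0x00 x2=0x91 x3=0x44 x4=0x93  N=1 Z=0
-- IRQ taken; context saved, return-PC = 11 --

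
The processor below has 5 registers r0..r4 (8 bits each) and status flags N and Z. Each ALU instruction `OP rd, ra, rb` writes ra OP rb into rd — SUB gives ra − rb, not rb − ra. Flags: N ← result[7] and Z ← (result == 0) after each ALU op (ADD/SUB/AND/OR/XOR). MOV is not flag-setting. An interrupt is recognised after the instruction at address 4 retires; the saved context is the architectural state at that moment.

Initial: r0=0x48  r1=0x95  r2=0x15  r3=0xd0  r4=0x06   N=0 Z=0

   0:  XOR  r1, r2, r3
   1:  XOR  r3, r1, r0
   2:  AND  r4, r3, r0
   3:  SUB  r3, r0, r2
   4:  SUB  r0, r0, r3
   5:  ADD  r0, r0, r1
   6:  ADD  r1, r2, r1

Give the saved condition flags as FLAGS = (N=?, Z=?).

after  0: r0=0x48 r1=0xc5 r2=0x15 r3=0xd0 r4=0x06  N=1 Z=0
after  1: r0=0x48 r1=0xc5 r2=0x15 r3=0x8d r4=0x06  N=1 Z=0
after  2: r0=0x48 r1=0xc5 r2=0x15 r3=0x8d r4=0x08  N=0 Z=0
after  3: r0=0x48 r1=0xc5 r2=0x15 r3=0x33 r4=0x08  N=0 Z=0
after  4: r0=0x15 r1=0xc5 r2=0x15 r3=0x33 r4=0x08  N=0 Z=0
-- IRQ taken; context saved, return-PC = 5 --

FLAGS = (N=0, Z=0)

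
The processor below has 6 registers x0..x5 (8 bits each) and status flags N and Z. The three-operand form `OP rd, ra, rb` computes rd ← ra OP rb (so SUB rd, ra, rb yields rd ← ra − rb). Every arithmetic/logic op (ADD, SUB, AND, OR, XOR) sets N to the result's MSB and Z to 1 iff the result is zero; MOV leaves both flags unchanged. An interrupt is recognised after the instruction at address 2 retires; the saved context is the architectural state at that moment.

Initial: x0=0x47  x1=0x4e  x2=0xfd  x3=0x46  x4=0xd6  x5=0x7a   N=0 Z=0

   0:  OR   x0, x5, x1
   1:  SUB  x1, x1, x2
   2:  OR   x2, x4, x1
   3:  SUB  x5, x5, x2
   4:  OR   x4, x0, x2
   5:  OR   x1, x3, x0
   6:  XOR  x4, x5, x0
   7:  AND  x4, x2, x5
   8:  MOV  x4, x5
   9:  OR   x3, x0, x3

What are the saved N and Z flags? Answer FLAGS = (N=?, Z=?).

FLAGS = (N=1, Z=0)

after  0: x0=0x7e x1=0x4e x2=0xfd x3=0x46 x4=0xd6 x5=0x7a  N=0 Z=0
after  1: x0=0x7e x1=0x51 x2=0xfd x3=0x46 x4=0xd6 x5=0x7a  N=0 Z=0
after  2: x0=0x7e x1=0x51 x2=0xd7 x3=0x46 x4=0xd6 x5=0x7a  N=1 Z=0
-- IRQ taken; context saved, return-PC = 3 --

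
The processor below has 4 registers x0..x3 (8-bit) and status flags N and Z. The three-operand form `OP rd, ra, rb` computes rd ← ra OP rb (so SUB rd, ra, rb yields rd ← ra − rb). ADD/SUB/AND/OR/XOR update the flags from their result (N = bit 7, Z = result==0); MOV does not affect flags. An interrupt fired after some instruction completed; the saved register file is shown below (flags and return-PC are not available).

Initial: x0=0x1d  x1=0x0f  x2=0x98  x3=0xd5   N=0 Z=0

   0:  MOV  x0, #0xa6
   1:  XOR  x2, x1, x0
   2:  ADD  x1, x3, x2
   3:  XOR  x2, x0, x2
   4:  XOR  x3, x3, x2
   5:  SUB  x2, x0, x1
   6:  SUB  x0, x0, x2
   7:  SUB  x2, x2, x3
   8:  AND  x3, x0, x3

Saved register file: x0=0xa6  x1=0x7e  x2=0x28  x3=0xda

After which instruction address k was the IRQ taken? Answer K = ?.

after  0: x0=0xa6 x1=0x0f x2=0x98 x3=0xd5  N=0 Z=0
after  1: x0=0xa6 x1=0x0f x2=0xa9 x3=0xd5  N=1 Z=0
after  2: x0=0xa6 x1=0x7e x2=0xa9 x3=0xd5  N=0 Z=0
after  3: x0=0xa6 x1=0x7e x2=0x0f x3=0xd5  N=0 Z=0
after  4: x0=0xa6 x1=0x7e x2=0x0f x3=0xda  N=1 Z=0
after  5: x0=0xa6 x1=0x7e x2=0x28 x3=0xda  N=0 Z=0
-- IRQ taken; context saved, return-PC = 6 --

K = 5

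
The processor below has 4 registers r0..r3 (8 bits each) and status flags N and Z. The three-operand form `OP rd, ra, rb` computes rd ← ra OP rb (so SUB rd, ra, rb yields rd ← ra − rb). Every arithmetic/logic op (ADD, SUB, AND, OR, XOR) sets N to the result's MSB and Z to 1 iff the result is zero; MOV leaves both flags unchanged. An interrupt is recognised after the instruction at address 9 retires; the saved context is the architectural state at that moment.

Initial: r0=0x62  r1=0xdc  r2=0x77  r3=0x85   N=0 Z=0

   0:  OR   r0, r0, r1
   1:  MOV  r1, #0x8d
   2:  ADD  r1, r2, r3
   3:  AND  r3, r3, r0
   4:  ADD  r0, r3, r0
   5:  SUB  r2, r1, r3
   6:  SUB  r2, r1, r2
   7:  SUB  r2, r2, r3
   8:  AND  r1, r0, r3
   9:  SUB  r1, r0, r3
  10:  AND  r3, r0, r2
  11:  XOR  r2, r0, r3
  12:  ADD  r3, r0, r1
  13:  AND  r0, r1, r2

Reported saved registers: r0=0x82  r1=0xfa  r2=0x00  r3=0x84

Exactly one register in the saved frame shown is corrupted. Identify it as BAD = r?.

after  0: r0=0xfe r1=0xdc r2=0x77 r3=0x85  N=1 Z=0
after  1: r0=0xfe r1=0x8d r2=0x77 r3=0x85  N=1 Z=0
after  2: r0=0xfe r1=0xfc r2=0x77 r3=0x85  N=1 Z=0
after  3: r0=0xfe r1=0xfc r2=0x77 r3=0x84  N=1 Z=0
after  4: r0=0x82 r1=0xfc r2=0x77 r3=0x84  N=1 Z=0
after  5: r0=0x82 r1=0xfc r2=0x78 r3=0x84  N=0 Z=0
after  6: r0=0x82 r1=0xfc r2=0x84 r3=0x84  N=1 Z=0
after  7: r0=0x82 r1=0xfc r2=0x00 r3=0x84  N=0 Z=1
after  8: r0=0x82 r1=0x80 r2=0x00 r3=0x84  N=1 Z=0
after  9: r0=0x82 r1=0xfe r2=0x00 r3=0x84  N=1 Z=0
-- IRQ taken; context saved, return-PC = 10 --
mismatch: r1: reported 0xfa vs actual 0xfe

BAD = r1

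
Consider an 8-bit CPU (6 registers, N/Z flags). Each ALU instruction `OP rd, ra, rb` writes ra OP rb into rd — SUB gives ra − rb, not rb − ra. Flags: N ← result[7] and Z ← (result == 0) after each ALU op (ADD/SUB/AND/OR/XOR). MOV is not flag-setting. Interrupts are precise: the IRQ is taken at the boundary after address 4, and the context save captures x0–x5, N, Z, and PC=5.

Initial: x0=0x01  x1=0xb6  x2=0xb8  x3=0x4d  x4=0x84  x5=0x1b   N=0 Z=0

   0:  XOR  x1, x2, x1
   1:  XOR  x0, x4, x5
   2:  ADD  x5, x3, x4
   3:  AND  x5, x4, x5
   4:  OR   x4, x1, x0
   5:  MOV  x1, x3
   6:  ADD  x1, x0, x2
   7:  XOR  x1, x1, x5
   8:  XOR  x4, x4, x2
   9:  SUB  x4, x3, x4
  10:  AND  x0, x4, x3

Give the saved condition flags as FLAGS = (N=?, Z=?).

FLAGS = (N=1, Z=0)

after  0: x0=0x01 x1=0x0e x2=0xb8 x3=0x4d x4=0x84 x5=0x1b  N=0 Z=0
after  1: x0=0x9f x1=0x0e x2=0xb8 x3=0x4d x4=0x84 x5=0x1b  N=1 Z=0
after  2: x0=0x9f x1=0x0e x2=0xb8 x3=0x4d x4=0x84 x5=0xd1  N=1 Z=0
after  3: x0=0x9f x1=0x0e x2=0xb8 x3=0x4d x4=0x84 x5=0x80  N=1 Z=0
after  4: x0=0x9f x1=0x0e x2=0xb8 x3=0x4d x4=0x9f x5=0x80  N=1 Z=0
-- IRQ taken; context saved, return-PC = 5 --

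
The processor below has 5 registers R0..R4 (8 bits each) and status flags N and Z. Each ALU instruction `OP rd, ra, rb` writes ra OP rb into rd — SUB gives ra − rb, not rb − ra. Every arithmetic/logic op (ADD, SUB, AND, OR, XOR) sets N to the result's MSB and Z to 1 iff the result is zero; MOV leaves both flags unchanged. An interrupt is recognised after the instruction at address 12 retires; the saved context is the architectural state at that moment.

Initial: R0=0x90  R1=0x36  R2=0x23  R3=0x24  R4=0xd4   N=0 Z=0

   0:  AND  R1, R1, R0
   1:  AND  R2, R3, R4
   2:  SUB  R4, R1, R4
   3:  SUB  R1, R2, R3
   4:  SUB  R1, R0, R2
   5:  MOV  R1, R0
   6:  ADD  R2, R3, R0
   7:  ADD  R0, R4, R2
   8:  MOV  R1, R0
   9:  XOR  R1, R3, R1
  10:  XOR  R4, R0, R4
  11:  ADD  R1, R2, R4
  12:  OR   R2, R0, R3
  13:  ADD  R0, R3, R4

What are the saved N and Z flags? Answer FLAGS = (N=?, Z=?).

after  0: R0=0x90 R1=0x10 R2=0x23 R3=0x24 R4=0xd4  N=0 Z=0
after  1: R0=0x90 R1=0x10 R2=0x04 R3=0x24 R4=0xd4  N=0 Z=0
after  2: R0=0x90 R1=0x10 R2=0x04 R3=0x24 R4=0x3c  N=0 Z=0
after  3: R0=0x90 R1=0xe0 R2=0x04 R3=0x24 R4=0x3c  N=1 Z=0
after  4: R0=0x90 R1=0x8c R2=0x04 R3=0x24 R4=0x3c  N=1 Z=0
after  5: R0=0x90 R1=0x90 R2=0x04 R3=0x24 R4=0x3c  N=1 Z=0
after  6: R0=0x90 R1=0x90 R2=0xb4 R3=0x24 R4=0x3c  N=1 Z=0
after  7: R0=0xf0 R1=0x90 R2=0xb4 R3=0x24 R4=0x3c  N=1 Z=0
after  8: R0=0xf0 R1=0xf0 R2=0xb4 R3=0x24 R4=0x3c  N=1 Z=0
after  9: R0=0xf0 R1=0xd4 R2=0xb4 R3=0x24 R4=0x3c  N=1 Z=0
after 10: R0=0xf0 R1=0xd4 R2=0xb4 R3=0x24 R4=0xcc  N=1 Z=0
after 11: R0=0xf0 R1=0x80 R2=0xb4 R3=0x24 R4=0xcc  N=1 Z=0
after 12: R0=0xf0 R1=0x80 R2=0xf4 R3=0x24 R4=0xcc  N=1 Z=0
-- IRQ taken; context saved, return-PC = 13 --

FLAGS = (N=1, Z=0)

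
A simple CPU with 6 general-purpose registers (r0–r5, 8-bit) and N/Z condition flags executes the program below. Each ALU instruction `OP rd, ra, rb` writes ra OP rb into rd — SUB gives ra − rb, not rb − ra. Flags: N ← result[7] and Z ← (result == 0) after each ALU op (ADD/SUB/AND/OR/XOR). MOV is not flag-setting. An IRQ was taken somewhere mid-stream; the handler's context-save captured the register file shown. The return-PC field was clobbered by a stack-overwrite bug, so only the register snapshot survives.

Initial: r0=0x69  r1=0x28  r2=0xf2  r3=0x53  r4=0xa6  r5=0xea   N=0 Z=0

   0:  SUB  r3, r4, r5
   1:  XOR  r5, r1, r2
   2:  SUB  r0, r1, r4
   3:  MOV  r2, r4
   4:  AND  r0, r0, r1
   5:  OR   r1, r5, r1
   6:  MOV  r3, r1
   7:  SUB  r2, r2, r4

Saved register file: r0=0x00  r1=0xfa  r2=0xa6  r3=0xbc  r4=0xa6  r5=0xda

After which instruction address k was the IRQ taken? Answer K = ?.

K = 5

after  0: r0=0x69 r1=0x28 r2=0xf2 r3=0xbc r4=0xa6 r5=0xea  N=1 Z=0
after  1: r0=0x69 r1=0x28 r2=0xf2 r3=0xbc r4=0xa6 r5=0xda  N=1 Z=0
after  2: r0=0x82 r1=0x28 r2=0xf2 r3=0xbc r4=0xa6 r5=0xda  N=1 Z=0
after  3: r0=0x82 r1=0x28 r2=0xa6 r3=0xbc r4=0xa6 r5=0xda  N=1 Z=0
after  4: r0=0x00 r1=0x28 r2=0xa6 r3=0xbc r4=0xa6 r5=0xda  N=0 Z=1
after  5: r0=0x00 r1=0xfa r2=0xa6 r3=0xbc r4=0xa6 r5=0xda  N=1 Z=0
-- IRQ taken; context saved, return-PC = 6 --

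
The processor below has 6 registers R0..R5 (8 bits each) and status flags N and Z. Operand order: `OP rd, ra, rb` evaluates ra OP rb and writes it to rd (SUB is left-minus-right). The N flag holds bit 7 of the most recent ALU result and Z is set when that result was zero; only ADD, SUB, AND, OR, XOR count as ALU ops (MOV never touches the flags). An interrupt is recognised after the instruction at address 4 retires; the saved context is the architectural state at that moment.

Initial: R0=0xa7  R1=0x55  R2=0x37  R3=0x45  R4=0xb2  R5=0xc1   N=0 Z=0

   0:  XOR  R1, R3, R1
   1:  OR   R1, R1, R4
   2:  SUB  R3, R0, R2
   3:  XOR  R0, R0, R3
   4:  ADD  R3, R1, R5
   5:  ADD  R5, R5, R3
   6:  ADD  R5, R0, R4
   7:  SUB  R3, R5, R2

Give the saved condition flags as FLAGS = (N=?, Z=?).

FLAGS = (N=0, Z=0)

after  0: R0=0xa7 R1=0x10 R2=0x37 R3=0x45 R4=0xb2 R5=0xc1  N=0 Z=0
after  1: R0=0xa7 R1=0xb2 R2=0x37 R3=0x45 R4=0xb2 R5=0xc1  N=1 Z=0
after  2: R0=0xa7 R1=0xb2 R2=0x37 R3=0x70 R4=0xb2 R5=0xc1  N=0 Z=0
after  3: R0=0xd7 R1=0xb2 R2=0x37 R3=0x70 R4=0xb2 R5=0xc1  N=1 Z=0
after  4: R0=0xd7 R1=0xb2 R2=0x37 R3=0x73 R4=0xb2 R5=0xc1  N=0 Z=0
-- IRQ taken; context saved, return-PC = 5 --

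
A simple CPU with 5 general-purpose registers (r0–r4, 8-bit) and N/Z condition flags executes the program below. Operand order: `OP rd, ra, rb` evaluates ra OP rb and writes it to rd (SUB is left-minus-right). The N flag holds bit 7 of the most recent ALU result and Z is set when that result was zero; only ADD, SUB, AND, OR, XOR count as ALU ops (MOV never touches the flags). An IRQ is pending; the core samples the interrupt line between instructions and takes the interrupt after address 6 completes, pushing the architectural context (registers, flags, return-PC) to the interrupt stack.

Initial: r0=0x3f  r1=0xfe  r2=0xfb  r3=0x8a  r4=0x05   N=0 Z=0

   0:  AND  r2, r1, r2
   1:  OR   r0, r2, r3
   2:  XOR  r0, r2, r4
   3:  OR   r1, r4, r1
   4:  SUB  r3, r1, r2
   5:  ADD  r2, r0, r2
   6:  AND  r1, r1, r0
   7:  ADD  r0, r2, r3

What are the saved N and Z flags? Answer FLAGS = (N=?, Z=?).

after  0: r0=0x3f r1=0xfe r2=0xfa r3=0x8a r4=0x05  N=1 Z=0
after  1: r0=0xfa r1=0xfe r2=0xfa r3=0x8a r4=0x05  N=1 Z=0
after  2: r0=0xff r1=0xfe r2=0xfa r3=0x8a r4=0x05  N=1 Z=0
after  3: r0=0xff r1=0xff r2=0xfa r3=0x8a r4=0x05  N=1 Z=0
after  4: r0=0xff r1=0xff r2=0xfa r3=0x05 r4=0x05  N=0 Z=0
after  5: r0=0xff r1=0xff r2=0xf9 r3=0x05 r4=0x05  N=1 Z=0
after  6: r0=0xff r1=0xff r2=0xf9 r3=0x05 r4=0x05  N=1 Z=0
-- IRQ taken; context saved, return-PC = 7 --

FLAGS = (N=1, Z=0)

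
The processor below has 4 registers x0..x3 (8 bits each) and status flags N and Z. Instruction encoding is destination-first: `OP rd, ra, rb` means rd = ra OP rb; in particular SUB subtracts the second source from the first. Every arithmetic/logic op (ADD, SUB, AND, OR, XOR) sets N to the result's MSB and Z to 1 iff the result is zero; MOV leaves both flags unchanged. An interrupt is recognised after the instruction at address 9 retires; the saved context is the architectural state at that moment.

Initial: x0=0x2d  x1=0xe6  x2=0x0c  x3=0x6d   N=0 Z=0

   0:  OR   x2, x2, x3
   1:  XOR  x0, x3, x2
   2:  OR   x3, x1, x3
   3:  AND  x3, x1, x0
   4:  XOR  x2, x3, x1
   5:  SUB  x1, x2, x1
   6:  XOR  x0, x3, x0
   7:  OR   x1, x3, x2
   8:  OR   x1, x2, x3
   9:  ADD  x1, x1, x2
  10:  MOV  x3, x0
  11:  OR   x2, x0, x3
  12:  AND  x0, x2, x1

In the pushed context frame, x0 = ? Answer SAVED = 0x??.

SAVED = 0x00

after  0: x0=0x2d x1=0xe6 x2=0x6d x3=0x6d  N=0 Z=0
after  1: x0=0x00 x1=0xe6 x2=0x6d x3=0x6d  N=0 Z=1
after  2: x0=0x00 x1=0xe6 x2=0x6d x3=0xef  N=1 Z=0
after  3: x0=0x00 x1=0xe6 x2=0x6d x3=0x00  N=0 Z=1
after  4: x0=0x00 x1=0xe6 x2=0xe6 x3=0x00  N=1 Z=0
after  5: x0=0x00 x1=0x00 x2=0xe6 x3=0x00  N=0 Z=1
after  6: x0=0x00 x1=0x00 x2=0xe6 x3=0x00  N=0 Z=1
after  7: x0=0x00 x1=0xe6 x2=0xe6 x3=0x00  N=1 Z=0
after  8: x0=0x00 x1=0xe6 x2=0xe6 x3=0x00  N=1 Z=0
after  9: x0=0x00 x1=0xcc x2=0xe6 x3=0x00  N=1 Z=0
-- IRQ taken; context saved, return-PC = 10 --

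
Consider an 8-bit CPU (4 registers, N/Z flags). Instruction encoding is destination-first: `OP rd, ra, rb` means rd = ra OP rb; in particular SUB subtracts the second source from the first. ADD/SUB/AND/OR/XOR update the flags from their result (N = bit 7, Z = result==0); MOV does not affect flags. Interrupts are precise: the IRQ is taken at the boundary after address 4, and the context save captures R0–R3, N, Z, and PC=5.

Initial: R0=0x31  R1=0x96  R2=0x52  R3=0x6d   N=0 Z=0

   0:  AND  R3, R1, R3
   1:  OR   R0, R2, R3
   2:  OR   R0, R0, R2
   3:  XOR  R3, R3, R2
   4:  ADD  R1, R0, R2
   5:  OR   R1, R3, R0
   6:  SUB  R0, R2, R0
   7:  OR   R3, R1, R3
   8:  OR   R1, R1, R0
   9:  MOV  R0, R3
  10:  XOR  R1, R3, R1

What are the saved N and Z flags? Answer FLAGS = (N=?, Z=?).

after  0: R0=0x31 R1=0x96 R2=0x52 R3=0x04  N=0 Z=0
after  1: R0=0x56 R1=0x96 R2=0x52 R3=0x04  N=0 Z=0
after  2: R0=0x56 R1=0x96 R2=0x52 R3=0x04  N=0 Z=0
after  3: R0=0x56 R1=0x96 R2=0x52 R3=0x56  N=0 Z=0
after  4: R0=0x56 R1=0xa8 R2=0x52 R3=0x56  N=1 Z=0
-- IRQ taken; context saved, return-PC = 5 --

FLAGS = (N=1, Z=0)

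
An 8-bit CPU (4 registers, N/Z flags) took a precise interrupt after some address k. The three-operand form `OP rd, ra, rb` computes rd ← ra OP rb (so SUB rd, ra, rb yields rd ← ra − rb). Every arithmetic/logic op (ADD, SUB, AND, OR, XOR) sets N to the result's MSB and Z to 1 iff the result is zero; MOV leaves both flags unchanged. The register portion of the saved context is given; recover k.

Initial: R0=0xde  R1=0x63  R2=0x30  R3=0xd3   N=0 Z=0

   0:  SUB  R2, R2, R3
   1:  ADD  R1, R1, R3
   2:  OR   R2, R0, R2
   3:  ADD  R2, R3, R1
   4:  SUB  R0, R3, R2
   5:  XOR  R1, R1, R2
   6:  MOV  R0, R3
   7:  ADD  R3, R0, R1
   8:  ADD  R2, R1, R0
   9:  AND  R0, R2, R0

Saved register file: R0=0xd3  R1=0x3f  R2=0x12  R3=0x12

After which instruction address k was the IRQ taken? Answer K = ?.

K = 8

after  0: R0=0xde R1=0x63 R2=0x5d R3=0xd3  N=0 Z=0
after  1: R0=0xde R1=0x36 R2=0x5d R3=0xd3  N=0 Z=0
after  2: R0=0xde R1=0x36 R2=0xdf R3=0xd3  N=1 Z=0
after  3: R0=0xde R1=0x36 R2=0x09 R3=0xd3  N=0 Z=0
after  4: R0=0xca R1=0x36 R2=0x09 R3=0xd3  N=1 Z=0
after  5: R0=0xca R1=0x3f R2=0x09 R3=0xd3  N=0 Z=0
after  6: R0=0xd3 R1=0x3f R2=0x09 R3=0xd3  N=0 Z=0
after  7: R0=0xd3 R1=0x3f R2=0x09 R3=0x12  N=0 Z=0
after  8: R0=0xd3 R1=0x3f R2=0x12 R3=0x12  N=0 Z=0
-- IRQ taken; context saved, return-PC = 9 --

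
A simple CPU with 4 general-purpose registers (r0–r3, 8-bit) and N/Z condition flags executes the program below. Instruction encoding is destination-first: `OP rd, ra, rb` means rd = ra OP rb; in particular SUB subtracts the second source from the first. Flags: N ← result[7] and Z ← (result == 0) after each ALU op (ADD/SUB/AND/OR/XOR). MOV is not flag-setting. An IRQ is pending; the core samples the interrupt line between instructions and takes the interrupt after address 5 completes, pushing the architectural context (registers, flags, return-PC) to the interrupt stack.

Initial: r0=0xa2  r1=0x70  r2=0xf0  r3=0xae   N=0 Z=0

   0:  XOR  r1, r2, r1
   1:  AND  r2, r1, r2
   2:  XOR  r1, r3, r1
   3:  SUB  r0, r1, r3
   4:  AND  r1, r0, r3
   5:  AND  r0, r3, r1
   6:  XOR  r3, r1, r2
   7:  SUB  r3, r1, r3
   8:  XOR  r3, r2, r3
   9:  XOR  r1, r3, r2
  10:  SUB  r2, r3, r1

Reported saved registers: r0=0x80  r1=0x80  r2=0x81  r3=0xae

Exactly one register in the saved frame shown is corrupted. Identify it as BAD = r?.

BAD = r2

after  0: r0=0xa2 r1=0x80 r2=0xf0 r3=0xae  N=1 Z=0
after  1: r0=0xa2 r1=0x80 r2=0x80 r3=0xae  N=1 Z=0
after  2: r0=0xa2 r1=0x2e r2=0x80 r3=0xae  N=0 Z=0
after  3: r0=0x80 r1=0x2e r2=0x80 r3=0xae  N=1 Z=0
after  4: r0=0x80 r1=0x80 r2=0x80 r3=0xae  N=1 Z=0
after  5: r0=0x80 r1=0x80 r2=0x80 r3=0xae  N=1 Z=0
-- IRQ taken; context saved, return-PC = 6 --
mismatch: r2: reported 0x81 vs actual 0x80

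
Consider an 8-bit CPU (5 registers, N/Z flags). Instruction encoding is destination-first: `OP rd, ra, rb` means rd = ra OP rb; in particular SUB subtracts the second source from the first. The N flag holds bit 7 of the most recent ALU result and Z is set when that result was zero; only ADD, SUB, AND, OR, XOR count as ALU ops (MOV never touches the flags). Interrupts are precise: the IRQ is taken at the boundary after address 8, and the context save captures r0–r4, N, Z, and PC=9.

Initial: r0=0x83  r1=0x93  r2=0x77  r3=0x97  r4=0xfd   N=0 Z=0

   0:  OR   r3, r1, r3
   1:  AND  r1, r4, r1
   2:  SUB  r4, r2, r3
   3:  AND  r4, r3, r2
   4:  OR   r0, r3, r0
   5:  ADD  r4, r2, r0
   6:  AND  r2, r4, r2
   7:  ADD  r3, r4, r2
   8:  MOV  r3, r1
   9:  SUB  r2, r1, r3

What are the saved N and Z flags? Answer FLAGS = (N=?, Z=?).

after  0: r0=0x83 r1=0x93 r2=0x77 r3=0x97 r4=0xfd  N=1 Z=0
after  1: r0=0x83 r1=0x91 r2=0x77 r3=0x97 r4=0xfd  N=1 Z=0
after  2: r0=0x83 r1=0x91 r2=0x77 r3=0x97 r4=0xe0  N=1 Z=0
after  3: r0=0x83 r1=0x91 r2=0x77 r3=0x97 r4=0x17  N=0 Z=0
after  4: r0=0x97 r1=0x91 r2=0x77 r3=0x97 r4=0x17  N=1 Z=0
after  5: r0=0x97 r1=0x91 r2=0x77 r3=0x97 r4=0x0e  N=0 Z=0
after  6: r0=0x97 r1=0x91 r2=0x06 r3=0x97 r4=0x0e  N=0 Z=0
after  7: r0=0x97 r1=0x91 r2=0x06 r3=0x14 r4=0x0e  N=0 Z=0
after  8: r0=0x97 r1=0x91 r2=0x06 r3=0x91 r4=0x0e  N=0 Z=0
-- IRQ taken; context saved, return-PC = 9 --

FLAGS = (N=0, Z=0)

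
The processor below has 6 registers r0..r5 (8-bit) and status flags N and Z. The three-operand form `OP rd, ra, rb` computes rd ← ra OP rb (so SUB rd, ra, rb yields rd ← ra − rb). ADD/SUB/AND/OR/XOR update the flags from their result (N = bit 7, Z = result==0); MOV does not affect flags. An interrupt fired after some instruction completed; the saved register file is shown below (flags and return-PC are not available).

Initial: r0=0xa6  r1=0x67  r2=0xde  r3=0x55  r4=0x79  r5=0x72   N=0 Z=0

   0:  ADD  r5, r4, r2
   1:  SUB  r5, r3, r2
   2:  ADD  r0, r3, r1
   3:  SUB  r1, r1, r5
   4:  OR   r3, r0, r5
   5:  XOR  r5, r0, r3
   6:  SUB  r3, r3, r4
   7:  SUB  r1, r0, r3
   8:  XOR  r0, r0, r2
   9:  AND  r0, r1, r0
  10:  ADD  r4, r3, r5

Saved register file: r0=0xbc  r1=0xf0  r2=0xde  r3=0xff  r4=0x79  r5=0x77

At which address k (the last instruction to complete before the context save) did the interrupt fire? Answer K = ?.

K = 4

after  0: r0=0xa6 r1=0x67 r2=0xde r3=0x55 r4=0x79 r5=0x57  N=0 Z=0
after  1: r0=0xa6 r1=0x67 r2=0xde r3=0x55 r4=0x79 r5=0x77  N=0 Z=0
after  2: r0=0xbc r1=0x67 r2=0xde r3=0x55 r4=0x79 r5=0x77  N=1 Z=0
after  3: r0=0xbc r1=0xf0 r2=0xde r3=0x55 r4=0x79 r5=0x77  N=1 Z=0
after  4: r0=0xbc r1=0xf0 r2=0xde r3=0xff r4=0x79 r5=0x77  N=1 Z=0
-- IRQ taken; context saved, return-PC = 5 --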